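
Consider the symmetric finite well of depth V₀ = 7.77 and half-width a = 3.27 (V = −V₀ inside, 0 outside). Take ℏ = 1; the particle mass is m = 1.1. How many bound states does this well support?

N = 9

Define the well-strength parameter z₀ = (a/ℏ)√(2mV₀) = 3.27 × √(2·1.1·7.77) = 13.52.
The even/odd transcendental equations gain one root per π/2 in z₀, giving N = 1 + ⌊2z₀/π⌋ = 1 + ⌊8.607⌋ = 9.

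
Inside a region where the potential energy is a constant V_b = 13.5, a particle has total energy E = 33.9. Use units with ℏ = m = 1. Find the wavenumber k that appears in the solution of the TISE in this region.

k = 6.39

With E > V_b the solution is oscillatory, ψ ∝ e^{±ikx} with k = √(2m(E − V_b))/ℏ.
k = √(2 × 1 × 20.4) = 6.387.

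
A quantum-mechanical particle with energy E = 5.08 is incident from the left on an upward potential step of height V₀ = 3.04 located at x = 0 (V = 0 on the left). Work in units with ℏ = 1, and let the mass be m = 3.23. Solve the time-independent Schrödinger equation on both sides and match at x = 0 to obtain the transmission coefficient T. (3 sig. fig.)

On each side the TISE gives plane waves with k = √(2m(E − V))/ℏ: k₁ = √(2·3.23·5.08) = 5.729, k₂ = √(2·3.23·2.04) = 3.630.
Continuity of ψ and ψ′ at the step yields the reflection amplitude r = (k₁ − k₂)/(k₁ + k₂) = 0.2242; thus R = |r|² = 0.05027, T = 0.9497.

T = 0.950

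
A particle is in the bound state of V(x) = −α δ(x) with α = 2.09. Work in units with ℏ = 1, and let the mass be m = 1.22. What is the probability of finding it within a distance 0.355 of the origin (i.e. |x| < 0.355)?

P = 0.836

The normalised bound state is ψ = √κ e^{−κ|x|} with κ = mα/ℏ² = 2.550.
P(|x| < d) = ∫_{−d}^{d} κ e^{−2κ|x|} dx = 1 − e^{−2κd} = 1 − e^{−1.810} = 0.8364.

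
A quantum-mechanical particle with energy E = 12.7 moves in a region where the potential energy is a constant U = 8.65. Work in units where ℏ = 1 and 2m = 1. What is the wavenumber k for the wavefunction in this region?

k = 2.01

With E > U the solution is oscillatory, ψ ∝ e^{±ikx} with k = √(2m(E − U))/ℏ.
k = √(2 × 0.5 × 4.05) = 2.012.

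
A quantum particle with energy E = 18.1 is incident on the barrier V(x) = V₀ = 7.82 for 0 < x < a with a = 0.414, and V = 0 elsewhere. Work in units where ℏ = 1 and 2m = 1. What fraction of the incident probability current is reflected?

Above the barrier the interior wavenumber is k₂ = √(2m(E − V₀))/ℏ = 3.206, giving phase k₂a = 1.327.
Matching at both interfaces gives T⁻¹ = 1 + V₀² sin²(k₂a) / [4E(E − V₀)] = 1.077, hence T = 0.928.
R = 1 − T = 0.0718.

R = 0.0718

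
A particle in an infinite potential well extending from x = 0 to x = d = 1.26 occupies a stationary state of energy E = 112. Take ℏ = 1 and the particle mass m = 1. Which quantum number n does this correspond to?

n = 6

From E_n = n²π²ℏ²/(2md²) invert to n = √(2md²E)/(πℏ).
n = (1.26/π) × √(2 × 1 × 112) = 6.003 → n = 6.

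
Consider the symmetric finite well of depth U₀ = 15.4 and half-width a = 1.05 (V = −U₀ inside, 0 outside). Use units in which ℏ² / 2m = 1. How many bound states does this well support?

The dimensionless depth is z₀ = a√(2mU₀)/ℏ = 1.05 × √(15.40) = 4.120.
A new bound state (alternating even/odd) appears each time z₀ passes a multiple of π/2, so N = ⌊2z₀/π⌋ + 1 = ⌊2.623⌋ + 1 = 3.

N = 3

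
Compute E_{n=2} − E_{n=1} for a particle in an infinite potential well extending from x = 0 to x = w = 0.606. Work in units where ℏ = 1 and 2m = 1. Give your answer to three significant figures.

E_n = n²π²ℏ²/(2mw²), so ΔE = (2² − 1²) π²ℏ²/(2mw²).
ΔE = 3 × π² / (2 × 0.5 × 0.606²) = 80.63.

ΔE = 80.6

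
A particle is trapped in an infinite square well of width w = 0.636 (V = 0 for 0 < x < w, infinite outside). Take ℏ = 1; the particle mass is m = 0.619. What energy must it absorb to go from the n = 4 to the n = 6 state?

ΔE = 394

E_n = n²π²ℏ²/(2mw²), so ΔE = (6² − 4²) π²ℏ²/(2mw²).
ΔE = 20 × π² / (2 × 0.619 × 0.636²) = 394.2.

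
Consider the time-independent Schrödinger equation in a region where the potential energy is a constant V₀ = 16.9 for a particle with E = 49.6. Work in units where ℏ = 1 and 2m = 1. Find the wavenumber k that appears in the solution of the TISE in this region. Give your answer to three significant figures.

k = 5.72

With E > V₀ the solution is oscillatory, ψ ∝ e^{±ikx} with k = √(2m(E − V₀))/ℏ.
k = √(2 × 0.5 × 32.7) = 5.718.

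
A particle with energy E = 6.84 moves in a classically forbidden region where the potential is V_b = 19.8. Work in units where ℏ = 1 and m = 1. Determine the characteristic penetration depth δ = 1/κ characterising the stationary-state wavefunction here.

δ = 0.196

Since E < V_b the TISE in this region is ψ'' = κ²ψ with κ = √(2m(V_b − E))/ℏ.
κ = √(2 × 1 × 12.96) = 5.091. The penetration depth is δ = 1/κ = 0.196.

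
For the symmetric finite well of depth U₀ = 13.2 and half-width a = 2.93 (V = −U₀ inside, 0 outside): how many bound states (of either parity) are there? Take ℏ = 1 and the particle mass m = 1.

N = 10

Define the well-strength parameter z₀ = (a/ℏ)√(2mU₀) = 2.93 × √(2·1·13.2) = 15.05.
A new bound state (alternating even/odd) appears each time z₀ passes a multiple of π/2, so N = ⌊2z₀/π⌋ + 1 = ⌊9.584⌋ + 1 = 10.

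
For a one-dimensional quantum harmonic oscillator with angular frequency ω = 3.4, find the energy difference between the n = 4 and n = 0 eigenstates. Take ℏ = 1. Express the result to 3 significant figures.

E_n = ℏω(n + ½), so ΔE = (4 − 0) ℏω = 4 × 3.4 = 13.60.

ΔE = 13.6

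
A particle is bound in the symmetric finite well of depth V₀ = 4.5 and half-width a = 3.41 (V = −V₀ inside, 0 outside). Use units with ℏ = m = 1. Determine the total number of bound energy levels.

The dimensionless depth is z₀ = a√(2mV₀)/ℏ = 3.41 × √(9.000) = 10.23.
The even/odd transcendental equations gain one root per π/2 in z₀, giving N = 1 + ⌊2z₀/π⌋ = 1 + ⌊6.513⌋ = 7.

N = 7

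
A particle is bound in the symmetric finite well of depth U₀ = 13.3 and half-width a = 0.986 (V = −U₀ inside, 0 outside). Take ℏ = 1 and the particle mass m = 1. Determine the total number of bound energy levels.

N = 4

Define the well-strength parameter z₀ = (a/ℏ)√(2mU₀) = 0.986 × √(2·1·13.3) = 5.085.
A new bound state (alternating even/odd) appears each time z₀ passes a multiple of π/2, so N = ⌊2z₀/π⌋ + 1 = ⌊3.237⌋ + 1 = 4.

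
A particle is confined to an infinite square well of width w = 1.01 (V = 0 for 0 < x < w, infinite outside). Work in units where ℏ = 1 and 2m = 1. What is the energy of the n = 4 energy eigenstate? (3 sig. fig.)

E = 155

The infinite-well eigenfunctions ψ_n = √(2/w) sin(nπx/w) vanish at both walls, giving E_n = n²π²ℏ²/(2mw²).
E_4 = 4² × π² / (2 × 0.5 × 1.01²) = 154.8.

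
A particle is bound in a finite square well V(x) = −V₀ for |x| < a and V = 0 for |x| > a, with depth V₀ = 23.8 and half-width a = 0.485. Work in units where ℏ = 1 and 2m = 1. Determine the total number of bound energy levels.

N = 2

Define the well-strength parameter z₀ = (a/ℏ)√(2mV₀) = 0.485 × √(2·0.5·23.8) = 2.366.
The even/odd transcendental equations gain one root per π/2 in z₀, giving N = 1 + ⌊2z₀/π⌋ = 1 + ⌊1.506⌋ = 2.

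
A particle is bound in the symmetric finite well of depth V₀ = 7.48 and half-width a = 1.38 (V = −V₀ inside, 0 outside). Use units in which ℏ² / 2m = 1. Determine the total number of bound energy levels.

N = 3

The dimensionless depth is z₀ = a√(2mV₀)/ℏ = 1.38 × √(7.480) = 3.774.
A new bound state (alternating even/odd) appears each time z₀ passes a multiple of π/2, so N = ⌊2z₀/π⌋ + 1 = ⌊2.403⌋ + 1 = 3.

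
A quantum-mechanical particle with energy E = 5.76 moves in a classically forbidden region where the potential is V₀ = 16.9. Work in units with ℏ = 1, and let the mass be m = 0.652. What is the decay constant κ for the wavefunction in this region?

Since E < V₀ the TISE in this region is ψ'' = κ²ψ with κ = √(2m(V₀ − E))/ℏ.
κ = √(2 × 0.652 × 11.14) = 3.811.

κ = 3.81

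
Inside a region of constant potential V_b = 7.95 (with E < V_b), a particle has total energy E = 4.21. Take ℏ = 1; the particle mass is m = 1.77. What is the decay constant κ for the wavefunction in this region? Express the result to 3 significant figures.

Since E < V_b the TISE in this region is ψ'' = κ²ψ with κ = √(2m(V_b − E))/ℏ.
κ = √(2 × 1.77 × 3.74) = 3.639.

κ = 3.64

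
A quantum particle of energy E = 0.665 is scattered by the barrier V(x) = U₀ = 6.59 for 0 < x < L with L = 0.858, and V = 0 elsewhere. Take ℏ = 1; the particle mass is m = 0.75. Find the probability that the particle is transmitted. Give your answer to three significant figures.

E < U₀: inside the barrier ψ ∝ e^{±κx} with κ = √(2m(U₀ − E))/ℏ = 2.981.
κL = 2.558, sinh(κL) = 6.415.
Matching ψ, ψ′ at both faces gives T = [1 + U₀² sinh²(κL) / (4E(U₀ − E))]⁻¹ = 1/114.4 = 0.00874.

T = 0.00874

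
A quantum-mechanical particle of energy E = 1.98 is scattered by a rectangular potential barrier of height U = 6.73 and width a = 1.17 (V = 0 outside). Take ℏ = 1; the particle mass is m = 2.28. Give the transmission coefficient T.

E < U: inside the barrier ψ ∝ e^{±κx} with κ = √(2m(U − E))/ℏ = 4.654.
κa = 5.445, sinh(κa) = 115.8.
Matching ψ, ψ′ at both faces gives T = [1 + U² sinh²(κa) / (4E(U − E))]⁻¹ = 1/16150 = 0.0000619.

T = 0.0000619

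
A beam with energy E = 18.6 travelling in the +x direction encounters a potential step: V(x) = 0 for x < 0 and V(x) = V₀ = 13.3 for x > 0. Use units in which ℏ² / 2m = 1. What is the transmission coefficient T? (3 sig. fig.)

On each side the TISE gives plane waves with k = √(2m(E − V))/ℏ: k₁ = √(2·½·18.6) = 4.313, k₂ = √(2·½·5.3) = 2.302.
Matching ψ and ψ′ at x = 0 gives r = (k₁ − k₂)/(k₁ + k₂), so R = r² = 0.09238 and T = 1 − R = 0.9076.

T = 0.908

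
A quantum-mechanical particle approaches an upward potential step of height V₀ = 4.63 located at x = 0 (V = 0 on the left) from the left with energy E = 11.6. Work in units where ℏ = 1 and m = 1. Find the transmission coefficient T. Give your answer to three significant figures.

The wavenumbers are k₁ = √(2mE)/ℏ = 4.817 on the left and k₂ = √(2m(E − V₀))/ℏ = 3.734 on the right.
Continuity of ψ and ψ′ at the step yields the reflection amplitude r = (k₁ − k₂)/(k₁ + k₂) = 0.1267; thus R = |r|² = 0.01604, T = 0.9840.

T = 0.984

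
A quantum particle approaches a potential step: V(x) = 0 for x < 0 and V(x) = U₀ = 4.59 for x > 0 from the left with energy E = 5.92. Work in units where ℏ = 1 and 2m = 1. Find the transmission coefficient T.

T = 0.873

The wavenumbers are k₁ = √(2mE)/ℏ = 2.433 on the left and k₂ = √(2m(E − U₀))/ℏ = 1.153 on the right.
Continuity of ψ and ψ′ at the step yields the reflection amplitude r = (k₁ − k₂)/(k₁ + k₂) = 0.3569; thus R = |r|² = 0.1274, T = 0.8726.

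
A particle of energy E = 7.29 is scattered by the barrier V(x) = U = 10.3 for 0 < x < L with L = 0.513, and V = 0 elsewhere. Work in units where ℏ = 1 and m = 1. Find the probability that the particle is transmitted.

E < U: inside the barrier ψ ∝ e^{±κx} with κ = √(2m(U − E))/ℏ = 2.454.
κL = 1.259, sinh(κL) = 1.618.
Matching ψ, ψ′ at both faces gives T = [1 + U² sinh²(κL) / (4E(U − E))]⁻¹ = 1/4.166 = 0.240.

T = 0.240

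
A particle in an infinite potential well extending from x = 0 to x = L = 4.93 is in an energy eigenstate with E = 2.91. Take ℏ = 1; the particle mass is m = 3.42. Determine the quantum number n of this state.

From E_n = n²π²ℏ²/(2mL²) invert to n = √(2mL²E)/(πℏ).
n = (4.93/π) × √(2 × 3.42 × 2.91) = 7.001 → n = 7.

n = 7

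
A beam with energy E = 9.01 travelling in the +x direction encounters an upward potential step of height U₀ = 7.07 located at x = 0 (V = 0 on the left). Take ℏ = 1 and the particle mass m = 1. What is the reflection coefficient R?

R = 0.134

The wavenumbers are k₁ = √(2mE)/ℏ = 4.245 on the left and k₂ = √(2m(E − U₀))/ℏ = 1.970 on the right.
Continuity of ψ and ψ′ at the step yields the reflection amplitude r = (k₁ − k₂)/(k₁ + k₂) = 0.3661; thus R = |r|² = 0.1340, T = 0.8660.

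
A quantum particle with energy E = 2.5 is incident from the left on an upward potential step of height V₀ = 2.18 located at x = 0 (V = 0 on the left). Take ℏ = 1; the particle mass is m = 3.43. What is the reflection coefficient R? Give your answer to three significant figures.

R = 0.224

The wavenumbers are k₁ = √(2mE)/ℏ = 4.141 on the left and k₂ = √(2m(E − V₀))/ℏ = 1.482 on the right.
Continuity of ψ and ψ′ at the step yields the reflection amplitude r = (k₁ − k₂)/(k₁ + k₂) = 0.4730; thus R = |r|² = 0.2237, T = 0.7763.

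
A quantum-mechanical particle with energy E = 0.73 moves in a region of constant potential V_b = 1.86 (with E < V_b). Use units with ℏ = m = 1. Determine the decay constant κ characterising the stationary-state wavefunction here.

κ = 1.50

Since E < V_b the TISE in this region is ψ'' = κ²ψ with κ = √(2m(V_b − E))/ℏ.
κ = √(2 × 1 × 1.13) = 1.503.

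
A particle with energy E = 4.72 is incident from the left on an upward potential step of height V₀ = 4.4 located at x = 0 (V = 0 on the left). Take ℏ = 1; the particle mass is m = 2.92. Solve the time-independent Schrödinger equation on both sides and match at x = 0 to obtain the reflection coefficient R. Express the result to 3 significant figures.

R = 0.344

The wavenumbers are k₁ = √(2mE)/ℏ = 5.250 on the left and k₂ = √(2m(E − V₀))/ℏ = 1.367 on the right.
Continuity of ψ and ψ′ at the step yields the reflection amplitude r = (k₁ − k₂)/(k₁ + k₂) = 0.5868; thus R = |r|² = 0.3444, T = 0.6556.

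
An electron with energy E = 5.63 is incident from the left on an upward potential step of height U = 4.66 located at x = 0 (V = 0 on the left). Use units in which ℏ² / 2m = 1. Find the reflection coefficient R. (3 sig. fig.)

R = 0.171

The wavenumbers are k₁ = √(2mE)/ℏ = 2.373 on the left and k₂ = √(2m(E − U))/ℏ = 0.9849 on the right.
Continuity of ψ and ψ′ at the step yields the reflection amplitude r = (k₁ − k₂)/(k₁ + k₂) = 0.4133; thus R = |r|² = 0.1709, T = 0.8291.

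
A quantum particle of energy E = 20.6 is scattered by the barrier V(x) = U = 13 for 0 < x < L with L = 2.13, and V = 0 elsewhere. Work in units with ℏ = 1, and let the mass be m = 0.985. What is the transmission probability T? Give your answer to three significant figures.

Above the barrier the interior wavenumber is k₂ = √(2m(E − U))/ℏ = 3.869, giving phase k₂L = 8.242.
Matching at both interfaces gives T⁻¹ = 1 + U² sin²(k₂L) / [4E(E − U)] = 1.231, hence T = 0.812.

T = 0.812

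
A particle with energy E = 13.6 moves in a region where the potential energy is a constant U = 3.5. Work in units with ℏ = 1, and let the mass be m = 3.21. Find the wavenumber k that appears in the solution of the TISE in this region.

k = 8.05

With E > U the solution is oscillatory, ψ ∝ e^{±ikx} with k = √(2m(E − U))/ℏ.
k = √(2 × 3.21 × 10.1) = 8.052.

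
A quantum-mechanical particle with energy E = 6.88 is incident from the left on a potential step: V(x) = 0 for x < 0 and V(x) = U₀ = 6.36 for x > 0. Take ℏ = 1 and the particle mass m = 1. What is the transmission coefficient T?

On each side the TISE gives plane waves with k = √(2m(E − V))/ℏ: k₁ = √(2·1·6.88) = 3.709, k₂ = √(2·1·0.52) = 1.020.
Matching ψ and ψ′ at x = 0 gives r = (k₁ − k₂)/(k₁ + k₂), so R = r² = 0.3234 and T = 1 − R = 0.6766.

T = 0.677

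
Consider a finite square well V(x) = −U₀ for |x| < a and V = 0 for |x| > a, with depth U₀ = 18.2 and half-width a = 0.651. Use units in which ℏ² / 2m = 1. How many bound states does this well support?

Define the well-strength parameter z₀ = (a/ℏ)√(2mU₀) = 0.651 × √(2·0.5·18.2) = 2.777.
The even/odd transcendental equations gain one root per π/2 in z₀, giving N = 1 + ⌊2z₀/π⌋ = 1 + ⌊1.768⌋ = 2.

N = 2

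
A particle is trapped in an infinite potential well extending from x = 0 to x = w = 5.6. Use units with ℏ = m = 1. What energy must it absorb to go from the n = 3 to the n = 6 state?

E_n = n²π²ℏ²/(2mw²), so ΔE = (6² − 3²) π²ℏ²/(2mw²).
ΔE = 27 × π² / (2 × 1 × 5.6²) = 4.249.

ΔE = 4.25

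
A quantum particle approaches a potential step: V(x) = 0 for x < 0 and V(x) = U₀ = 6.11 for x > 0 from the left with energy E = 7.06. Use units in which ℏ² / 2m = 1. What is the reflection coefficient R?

R = 0.215

The wavenumbers are k₁ = √(2mE)/ℏ = 2.657 on the left and k₂ = √(2m(E − U₀))/ℏ = 0.9747 on the right.
Continuity of ψ and ψ′ at the step yields the reflection amplitude r = (k₁ − k₂)/(k₁ + k₂) = 0.4632; thus R = |r|² = 0.2146, T = 0.7854.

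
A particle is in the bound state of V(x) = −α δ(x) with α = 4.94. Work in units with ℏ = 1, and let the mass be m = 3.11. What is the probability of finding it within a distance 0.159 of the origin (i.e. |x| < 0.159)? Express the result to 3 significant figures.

The normalised bound state is ψ = √κ e^{−κ|x|} with κ = mα/ℏ² = 15.36.
P(|x| < d) = ∫_{−d}^{d} κ e^{−2κ|x|} dx = 1 − e^{−2κd} = 1 − e^{−4.886} = 0.9924.

P = 0.992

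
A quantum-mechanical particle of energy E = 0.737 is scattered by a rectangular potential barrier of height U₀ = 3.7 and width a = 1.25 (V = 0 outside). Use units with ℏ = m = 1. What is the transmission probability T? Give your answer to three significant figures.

E < U₀: inside the barrier ψ ∝ e^{±κx} with κ = √(2m(U₀ − E))/ℏ = 2.434.
κa = 3.043, sinh(κa) = 10.46.
The exact tunnelling result is T⁻¹ = 1 + U₀² sinh²(κa) / [4E(U₀ − E)] = 172.5, so T = 0.00580.

T = 0.00580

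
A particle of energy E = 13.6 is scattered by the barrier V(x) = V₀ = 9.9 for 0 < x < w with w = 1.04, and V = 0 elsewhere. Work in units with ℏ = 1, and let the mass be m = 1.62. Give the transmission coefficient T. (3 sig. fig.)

Above the barrier the interior wavenumber is k₂ = √(2m(E − V₀))/ℏ = 3.462, giving phase k₂w = 3.601.
T = [1 + V₀² sin²(k₂w) / (4E(E − V₀))]⁻¹ = 1/1.096 = 0.913.

T = 0.913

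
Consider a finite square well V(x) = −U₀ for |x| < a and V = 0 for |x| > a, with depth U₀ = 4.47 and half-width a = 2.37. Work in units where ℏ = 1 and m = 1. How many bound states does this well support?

N = 5

Define the well-strength parameter z₀ = (a/ℏ)√(2mU₀) = 2.37 × √(2·1·4.47) = 7.086.
The even/odd transcendental equations gain one root per π/2 in z₀, giving N = 1 + ⌊2z₀/π⌋ = 1 + ⌊4.511⌋ = 5.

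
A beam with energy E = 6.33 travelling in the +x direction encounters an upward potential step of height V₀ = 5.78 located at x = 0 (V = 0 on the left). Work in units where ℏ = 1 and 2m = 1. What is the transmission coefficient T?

T = 0.703

On each side the TISE gives plane waves with k = √(2m(E − V))/ℏ: k₁ = √(2·½·6.33) = 2.516, k₂ = √(2·½·0.55) = 0.7416.
Continuity of ψ and ψ′ at the step yields the reflection amplitude r = (k₁ − k₂)/(k₁ + k₂) = 0.5447; thus R = |r|² = 0.2967, T = 0.7033.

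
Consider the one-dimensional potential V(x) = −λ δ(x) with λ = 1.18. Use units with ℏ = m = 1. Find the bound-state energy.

E = -0.696

The bound state is ψ(x) = √κ e^{−κ|x|}. The derivative jump ψ'(0⁺) − ψ'(0⁻) = −(2mλ/ℏ²)ψ(0) fixes κ = mλ/ℏ² = 1.180.
Then E = −ℏ²κ²/(2m) = −mλ²/(2ℏ²) = -0.6962.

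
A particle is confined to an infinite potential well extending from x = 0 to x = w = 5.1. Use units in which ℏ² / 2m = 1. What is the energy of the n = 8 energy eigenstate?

Requiring ψ(0) = ψ(w) = 0 quantises k = nπ/w, hence E_n = ℏ²k²/2m = n²π²ℏ²/(2mw²).
E_8 = 8² × π² / (2 × 0.5 × 5.1²) = 24.29.

E = 24.3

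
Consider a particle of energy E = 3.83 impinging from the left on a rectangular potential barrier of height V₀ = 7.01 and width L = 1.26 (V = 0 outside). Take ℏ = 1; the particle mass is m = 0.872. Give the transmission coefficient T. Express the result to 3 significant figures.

T = 0.0104

Since E < V₀ the interior solution is evanescent with decay constant κ = √(2m(V₀ − E))/ℏ = 2.355.
κL = 2.967, sinh(κL) = 9.694.
The exact tunnelling result is T⁻¹ = 1 + V₀² sinh²(κL) / [4E(V₀ − E)] = 95.78, so T = 0.0104.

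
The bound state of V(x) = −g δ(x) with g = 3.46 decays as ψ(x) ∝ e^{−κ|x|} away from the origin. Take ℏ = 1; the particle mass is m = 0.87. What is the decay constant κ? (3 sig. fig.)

Integrate −(ℏ²/2m)ψ'' − gδ(x)ψ = Eψ from −ε to +ε: the ψ'' term gives ψ'(0⁺) − ψ'(0⁻) and the δ term gives −(2mg/ℏ²)ψ(0).
With ψ ∝ e^{−κ|x|} this yields −2κ = −2mg/ℏ², so κ = mg/ℏ² = 3.010.

κ = 3.01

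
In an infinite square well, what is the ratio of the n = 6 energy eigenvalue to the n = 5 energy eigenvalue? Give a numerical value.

Since E_n ∝ n², the ratio is (6/5)² = 1.44.

1.44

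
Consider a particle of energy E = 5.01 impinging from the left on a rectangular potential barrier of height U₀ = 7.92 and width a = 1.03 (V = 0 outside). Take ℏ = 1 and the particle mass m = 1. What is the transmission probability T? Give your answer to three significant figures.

Since E < U₀ the interior solution is evanescent with decay constant κ = √(2m(U₀ − E))/ℏ = 2.412.
κa = 2.485, sinh(κa) = 5.958.
Matching ψ, ψ′ at both faces gives T = [1 + U₀² sinh²(κa) / (4E(U₀ − E))]⁻¹ = 1/39.18 = 0.0255.

T = 0.0255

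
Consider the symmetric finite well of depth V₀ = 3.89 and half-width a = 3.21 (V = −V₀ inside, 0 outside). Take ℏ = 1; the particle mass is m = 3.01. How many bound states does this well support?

N = 10

The dimensionless depth is z₀ = a√(2mV₀)/ℏ = 3.21 × √(23.42) = 15.53.
A new bound state (alternating even/odd) appears each time z₀ passes a multiple of π/2, so N = ⌊2z₀/π⌋ + 1 = ⌊9.889⌋ + 1 = 10.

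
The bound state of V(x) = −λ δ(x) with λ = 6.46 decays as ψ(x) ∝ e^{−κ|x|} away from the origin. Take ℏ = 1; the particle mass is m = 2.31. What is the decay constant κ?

Integrating the TISE across x = 0 gives the cusp condition ψ'(0⁺) − ψ'(0⁻) = −(2mλ/ℏ²)ψ(0).
With ψ ∝ e^{−κ|x|} this yields −2κ = −2mλ/ℏ², so κ = mλ/ℏ² = 14.92.

κ = 14.9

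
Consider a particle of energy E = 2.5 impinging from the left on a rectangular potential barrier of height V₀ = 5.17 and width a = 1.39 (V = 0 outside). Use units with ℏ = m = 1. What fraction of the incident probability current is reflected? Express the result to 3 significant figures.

R = 0.994

Since E < V₀ the interior solution is evanescent with decay constant κ = √(2m(V₀ − E))/ℏ = 2.311.
κa = 3.212, sinh(κa) = 12.40.
Matching ψ, ψ′ at both faces gives T = [1 + V₀² sinh²(κa) / (4E(V₀ − E))]⁻¹ = 1/154.8 = 0.00646.
R = 1 − T = 0.994.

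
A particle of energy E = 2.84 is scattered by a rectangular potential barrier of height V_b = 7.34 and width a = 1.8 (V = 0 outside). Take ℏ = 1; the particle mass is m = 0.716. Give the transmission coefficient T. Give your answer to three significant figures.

T = 0.000408

Since E < V_b the interior solution is evanescent with decay constant κ = √(2m(V_b − E))/ℏ = 2.539.
κa = 4.569, sinh(κa) = 48.23.
The exact tunnelling result is T⁻¹ = 1 + V_b² sinh²(κa) / [4E(V_b − E)] = 2453, so T = 0.000408.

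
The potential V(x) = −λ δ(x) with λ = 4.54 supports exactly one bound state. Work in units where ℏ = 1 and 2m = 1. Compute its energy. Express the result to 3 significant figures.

E = -5.15

For x ≠ 0 the bound state is ψ ∝ e^{−κ|x|}; integrating the TISE across the delta gives the cusp condition 2κ = 2mλ/ℏ², so κ = 2.270.
Then E = −ℏ²κ²/(2m) = −mλ²/(2ℏ²) = -5.153.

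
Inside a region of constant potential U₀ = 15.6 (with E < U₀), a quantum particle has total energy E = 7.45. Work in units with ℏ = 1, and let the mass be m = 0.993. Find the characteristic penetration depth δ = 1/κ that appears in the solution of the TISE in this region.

Since E < U₀ the TISE in this region is ψ'' = κ²ψ with κ = √(2m(U₀ − E))/ℏ.
κ = √(2 × 0.993 × 8.15) = 4.023. The penetration depth is δ = 1/κ = 0.249.

δ = 0.249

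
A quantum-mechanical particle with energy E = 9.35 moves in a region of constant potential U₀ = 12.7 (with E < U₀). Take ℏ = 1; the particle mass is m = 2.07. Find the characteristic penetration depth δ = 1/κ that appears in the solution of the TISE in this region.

δ = 0.269

Since E < U₀ the TISE in this region is ψ'' = κ²ψ with κ = √(2m(U₀ − E))/ℏ.
κ = √(2 × 2.07 × 3.35) = 3.724. The penetration depth is δ = 1/κ = 0.269.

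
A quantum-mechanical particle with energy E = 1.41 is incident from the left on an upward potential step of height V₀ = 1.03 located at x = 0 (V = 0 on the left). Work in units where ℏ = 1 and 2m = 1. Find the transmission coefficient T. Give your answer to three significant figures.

T = 0.900

The wavenumbers are k₁ = √(2mE)/ℏ = 1.187 on the left and k₂ = √(2m(E − V₀))/ℏ = 0.6164 on the right.
Matching ψ and ψ′ at x = 0 gives r = (k₁ − k₂)/(k₁ + k₂), so R = r² = 0.1002 and T = 1 − R = 0.8998.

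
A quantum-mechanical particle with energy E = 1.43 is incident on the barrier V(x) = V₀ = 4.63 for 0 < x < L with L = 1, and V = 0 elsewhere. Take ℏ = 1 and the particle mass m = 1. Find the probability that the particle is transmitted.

T = 0.0215

Since E < V₀ the interior solution is evanescent with decay constant κ = √(2m(V₀ − E))/ℏ = 2.530.
κL = 2.530, sinh(κL) = 6.236.
Matching ψ, ψ′ at both faces gives T = [1 + V₀² sinh²(κL) / (4E(V₀ − E))]⁻¹ = 1/46.54 = 0.0215.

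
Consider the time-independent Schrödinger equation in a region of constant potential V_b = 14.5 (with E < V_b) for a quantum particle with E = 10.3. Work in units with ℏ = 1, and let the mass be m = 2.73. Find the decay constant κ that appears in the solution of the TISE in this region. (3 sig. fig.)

Since E < V_b the TISE in this region is ψ'' = κ²ψ with κ = √(2m(V_b − E))/ℏ.
κ = √(2 × 2.73 × 4.2) = 4.789.

κ = 4.79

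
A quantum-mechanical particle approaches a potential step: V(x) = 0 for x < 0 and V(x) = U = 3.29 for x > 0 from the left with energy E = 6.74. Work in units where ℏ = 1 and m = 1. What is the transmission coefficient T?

T = 0.972

On each side the TISE gives plane waves with k = √(2m(E − V))/ℏ: k₁ = √(2·1·6.74) = 3.672, k₂ = √(2·1·3.45) = 2.627.
Matching ψ and ψ′ at x = 0 gives r = (k₁ − k₂)/(k₁ + k₂), so R = r² = 0.02751 and T = 1 − R = 0.9725.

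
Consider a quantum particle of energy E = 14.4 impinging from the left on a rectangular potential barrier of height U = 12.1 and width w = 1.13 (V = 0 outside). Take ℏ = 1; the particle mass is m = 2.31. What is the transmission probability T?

E > U: inside the barrier k₂ = √(2m(E − U))/ℏ = 3.260, k₂w = 3.684.
T = [1 + U² sin²(k₂w) / (4E(E − U))]⁻¹ = 1/1.294 = 0.773.

T = 0.773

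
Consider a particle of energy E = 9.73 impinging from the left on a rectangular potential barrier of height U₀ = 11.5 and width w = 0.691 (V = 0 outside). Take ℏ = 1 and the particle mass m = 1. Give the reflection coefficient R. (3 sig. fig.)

Since E < U₀ the interior solution is evanescent with decay constant κ = √(2m(U₀ − E))/ℏ = 1.881.
κw = 1.300, sinh(κw) = 1.699.
The exact tunnelling result is T⁻¹ = 1 + U₀² sinh²(κw) / [4E(U₀ − E)] = 6.539, so T = 0.153.
R = 1 − T = 0.847.

R = 0.847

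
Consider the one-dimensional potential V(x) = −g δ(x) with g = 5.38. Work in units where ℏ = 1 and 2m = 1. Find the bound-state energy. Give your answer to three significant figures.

For x ≠ 0 the bound state is ψ ∝ e^{−κ|x|}; integrating the TISE across the delta gives the cusp condition 2κ = 2mg/ℏ², so κ = 2.690.
Then E = −ℏ²κ²/(2m) = −mg²/(2ℏ²) = -7.236.

E = -7.24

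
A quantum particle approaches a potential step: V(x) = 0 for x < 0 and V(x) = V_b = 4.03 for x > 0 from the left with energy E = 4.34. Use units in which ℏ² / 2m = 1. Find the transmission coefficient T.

On each side the TISE gives plane waves with k = √(2m(E − V))/ℏ: k₁ = √(2·½·4.34) = 2.083, k₂ = √(2·½·0.31) = 0.5568.
Continuity of ψ and ψ′ at the step yields the reflection amplitude r = (k₁ − k₂)/(k₁ + k₂) = 0.5782; thus R = |r|² = 0.3343, T = 0.6657.

T = 0.666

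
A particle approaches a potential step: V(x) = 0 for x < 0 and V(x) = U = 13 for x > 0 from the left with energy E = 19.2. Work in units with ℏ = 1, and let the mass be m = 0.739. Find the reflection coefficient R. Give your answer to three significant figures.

On each side the TISE gives plane waves with k = √(2m(E − V))/ℏ: k₁ = √(2·0.739·19.2) = 5.327, k₂ = √(2·0.739·6.2) = 3.027.
Matching ψ and ψ′ at x = 0 gives r = (k₁ − k₂)/(k₁ + k₂), so R = r² = 0.07579 and T = 1 − R = 0.9242.

R = 0.0758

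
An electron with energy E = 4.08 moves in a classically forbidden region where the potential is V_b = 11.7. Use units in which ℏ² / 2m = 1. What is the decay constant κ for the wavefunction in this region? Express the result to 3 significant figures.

κ = 2.76

Since E < V_b the TISE in this region is ψ'' = κ²ψ with κ = √(2m(V_b − E))/ℏ.
κ = √(2 × 0.5 × 7.62) = 2.760.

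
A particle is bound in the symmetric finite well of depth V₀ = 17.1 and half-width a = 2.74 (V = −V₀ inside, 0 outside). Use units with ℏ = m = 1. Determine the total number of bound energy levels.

N = 11

The dimensionless depth is z₀ = a√(2mV₀)/ℏ = 2.74 × √(34.20) = 16.02.
The even/odd transcendental equations gain one root per π/2 in z₀, giving N = 1 + ⌊2z₀/π⌋ = 1 + ⌊10.20⌋ = 11.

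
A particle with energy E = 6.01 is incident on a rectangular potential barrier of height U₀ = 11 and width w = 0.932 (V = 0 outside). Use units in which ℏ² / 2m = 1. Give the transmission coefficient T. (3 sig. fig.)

Since E < U₀ the interior solution is evanescent with decay constant κ = √(2m(U₀ − E))/ℏ = 2.234.
κw = 2.082, sinh(κw) = 3.948.
The exact tunnelling result is T⁻¹ = 1 + U₀² sinh²(κw) / [4E(U₀ − E)] = 16.72, so T = 0.0598.

T = 0.0598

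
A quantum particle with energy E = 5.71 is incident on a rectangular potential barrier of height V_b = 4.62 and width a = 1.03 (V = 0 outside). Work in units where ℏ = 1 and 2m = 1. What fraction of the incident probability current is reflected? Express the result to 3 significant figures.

Above the barrier the interior wavenumber is k₂ = √(2m(E − V_b))/ℏ = 1.044, giving phase k₂a = 1.075.
Matching at both interfaces gives T⁻¹ = 1 + V_b² sin²(k₂a) / [4E(E − V_b)] = 1.664, hence T = 0.601.
R = 1 − T = 0.399.

R = 0.399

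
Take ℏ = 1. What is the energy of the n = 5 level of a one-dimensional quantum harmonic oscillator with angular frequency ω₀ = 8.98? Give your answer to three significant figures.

E = 49.4

Using E_n = (n + ½)ℏω₀: E_5 = 5.5 × 8.98 = 49.39.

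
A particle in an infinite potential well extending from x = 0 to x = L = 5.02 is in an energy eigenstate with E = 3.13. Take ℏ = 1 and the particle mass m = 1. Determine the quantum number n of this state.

From E_n = n²π²ℏ²/(2mL²) invert to n = √(2mL²E)/(πℏ).
n = (5.02/π) × √(2 × 1 × 3.13) = 3.998 → n = 4.

n = 4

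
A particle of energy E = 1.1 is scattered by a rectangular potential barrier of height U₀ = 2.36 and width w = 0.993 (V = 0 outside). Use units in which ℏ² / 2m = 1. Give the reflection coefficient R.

R = 0.650

E < U₀: inside the barrier ψ ∝ e^{±κx} with κ = √(2m(U₀ − E))/ℏ = 1.122.
κw = 1.115, sinh(κw) = 1.360.
Matching ψ, ψ′ at both faces gives T = [1 + U₀² sinh²(κw) / (4E(U₀ − E))]⁻¹ = 1/2.859 = 0.350.
R = 1 − T = 0.650.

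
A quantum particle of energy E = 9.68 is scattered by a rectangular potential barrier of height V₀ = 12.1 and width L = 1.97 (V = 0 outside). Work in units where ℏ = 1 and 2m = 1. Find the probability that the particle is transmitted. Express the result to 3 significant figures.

T = 0.00557

E < V₀: inside the barrier ψ ∝ e^{±κx} with κ = √(2m(V₀ − E))/ℏ = 1.556.
κL = 3.065, sinh(κL) = 10.69.
Matching ψ, ψ′ at both faces gives T = [1 + V₀² sinh²(κL) / (4E(V₀ − E))]⁻¹ = 1/179.5 = 0.00557.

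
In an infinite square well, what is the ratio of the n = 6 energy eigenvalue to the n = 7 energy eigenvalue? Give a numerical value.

0.734694

E_n = n²π²ℏ²/(2mL²) so the ratio is n₂²/n₁² = 36/49 = 0.734694.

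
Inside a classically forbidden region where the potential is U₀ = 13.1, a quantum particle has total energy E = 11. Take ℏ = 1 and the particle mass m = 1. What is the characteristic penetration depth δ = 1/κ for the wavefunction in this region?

δ = 0.488

Since E < U₀ the TISE in this region is ψ'' = κ²ψ with κ = √(2m(U₀ − E))/ℏ.
κ = √(2 × 1 × 2.1) = 2.049. The penetration depth is δ = 1/κ = 0.488.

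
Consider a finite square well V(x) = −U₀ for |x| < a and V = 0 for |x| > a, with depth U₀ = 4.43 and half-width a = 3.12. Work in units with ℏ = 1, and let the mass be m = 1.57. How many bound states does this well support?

N = 8

The dimensionless depth is z₀ = a√(2mU₀)/ℏ = 3.12 × √(13.91) = 11.64.
A new bound state (alternating even/odd) appears each time z₀ passes a multiple of π/2, so N = ⌊2z₀/π⌋ + 1 = ⌊7.408⌋ + 1 = 8.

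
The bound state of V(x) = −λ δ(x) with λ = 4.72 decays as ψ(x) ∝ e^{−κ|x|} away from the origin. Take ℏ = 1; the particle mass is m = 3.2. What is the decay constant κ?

κ = 15.1

Integrating the TISE across x = 0 gives the cusp condition ψ'(0⁺) − ψ'(0⁻) = −(2mλ/ℏ²)ψ(0).
With ψ ∝ e^{−κ|x|} this yields −2κ = −2mλ/ℏ², so κ = mλ/ℏ² = 15.10.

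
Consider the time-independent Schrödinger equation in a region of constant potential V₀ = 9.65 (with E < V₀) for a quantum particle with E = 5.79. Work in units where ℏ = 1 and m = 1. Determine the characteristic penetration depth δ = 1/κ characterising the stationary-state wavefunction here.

δ = 0.360

Since E < V₀ the TISE in this region is ψ'' = κ²ψ with κ = √(2m(V₀ − E))/ℏ.
κ = √(2 × 1 × 3.86) = 2.778. The penetration depth is δ = 1/κ = 0.360.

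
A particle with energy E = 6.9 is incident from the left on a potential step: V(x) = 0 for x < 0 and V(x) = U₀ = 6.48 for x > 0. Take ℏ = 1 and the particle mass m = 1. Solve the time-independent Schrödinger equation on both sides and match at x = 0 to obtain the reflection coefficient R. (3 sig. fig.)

The wavenumbers are k₁ = √(2mE)/ℏ = 3.715 on the left and k₂ = √(2m(E − U₀))/ℏ = 0.9165 on the right.
Continuity of ψ and ψ′ at the step yields the reflection amplitude r = (k₁ − k₂)/(k₁ + k₂) = 0.6042; thus R = |r|² = 0.3651, T = 0.6349.

R = 0.365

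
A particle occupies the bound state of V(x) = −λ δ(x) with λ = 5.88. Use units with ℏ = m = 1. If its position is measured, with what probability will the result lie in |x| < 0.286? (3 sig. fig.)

The normalised bound state is ψ = √κ e^{−κ|x|} with κ = mλ/ℏ² = 5.880.
P(|x| < d) = ∫_{−d}^{d} κ e^{−2κ|x|} dx = 1 − e^{−2κd} = 1 − e^{−3.363} = 0.9654.

P = 0.965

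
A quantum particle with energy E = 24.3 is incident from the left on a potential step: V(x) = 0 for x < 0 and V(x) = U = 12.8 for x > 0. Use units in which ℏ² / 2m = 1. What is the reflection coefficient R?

The wavenumbers are k₁ = √(2mE)/ℏ = 4.930 on the left and k₂ = √(2m(E − U))/ℏ = 3.391 on the right.
Continuity of ψ and ψ′ at the step yields the reflection amplitude r = (k₁ − k₂)/(k₁ + k₂) = 0.1849; thus R = |r|² = 0.03418, T = 0.9658.

R = 0.0342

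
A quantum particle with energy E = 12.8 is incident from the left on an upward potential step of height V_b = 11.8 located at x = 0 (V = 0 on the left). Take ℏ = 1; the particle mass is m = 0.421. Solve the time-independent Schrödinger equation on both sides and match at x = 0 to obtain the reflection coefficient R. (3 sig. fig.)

The wavenumbers are k₁ = √(2mE)/ℏ = 3.283 on the left and k₂ = √(2m(E − V_b))/ℏ = 0.9176 on the right.
Continuity of ψ and ψ′ at the step yields the reflection amplitude r = (k₁ − k₂)/(k₁ + k₂) = 0.5631; thus R = |r|² = 0.3171, T = 0.6829.

R = 0.317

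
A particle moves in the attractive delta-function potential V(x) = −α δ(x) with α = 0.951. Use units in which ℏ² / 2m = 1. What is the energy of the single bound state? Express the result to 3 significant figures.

For x ≠ 0 the bound state is ψ ∝ e^{−κ|x|}; integrating the TISE across the delta gives the cusp condition 2κ = 2mα/ℏ², so κ = 0.4755.
Then E = −ℏ²κ²/(2m) = −mα²/(2ℏ²) = -0.2261.

E = -0.226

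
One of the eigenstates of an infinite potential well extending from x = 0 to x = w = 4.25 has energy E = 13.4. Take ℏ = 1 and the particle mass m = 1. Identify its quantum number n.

For an infinite well E_n = n²π²ℏ²/(2mw²), so n = (w/πℏ)√(2mE).
n = (4.25/π) × √(2 × 1 × 13.4) = 7.003 → n = 7.

n = 7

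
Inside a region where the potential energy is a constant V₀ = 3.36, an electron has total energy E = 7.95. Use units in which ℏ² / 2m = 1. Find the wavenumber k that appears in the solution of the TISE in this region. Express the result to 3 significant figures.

With E > V₀ the solution is oscillatory, ψ ∝ e^{±ikx} with k = √(2m(E − V₀))/ℏ.
k = √(2 × 0.5 × 4.59) = 2.142.

k = 2.14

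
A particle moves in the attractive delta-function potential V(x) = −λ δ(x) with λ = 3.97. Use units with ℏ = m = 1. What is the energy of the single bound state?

For x ≠ 0 the bound state is ψ ∝ e^{−κ|x|}; integrating the TISE across the delta gives the cusp condition 2κ = 2mλ/ℏ², so κ = 3.970.
Then E = −ℏ²κ²/(2m) = −mλ²/(2ℏ²) = -7.880.

E = -7.88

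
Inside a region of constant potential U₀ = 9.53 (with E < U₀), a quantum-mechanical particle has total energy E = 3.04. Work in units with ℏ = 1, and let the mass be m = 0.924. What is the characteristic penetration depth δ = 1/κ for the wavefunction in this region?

δ = 0.289

Since E < U₀ the TISE in this region is ψ'' = κ²ψ with κ = √(2m(U₀ − E))/ℏ.
κ = √(2 × 0.924 × 6.49) = 3.463. The penetration depth is δ = 1/κ = 0.289.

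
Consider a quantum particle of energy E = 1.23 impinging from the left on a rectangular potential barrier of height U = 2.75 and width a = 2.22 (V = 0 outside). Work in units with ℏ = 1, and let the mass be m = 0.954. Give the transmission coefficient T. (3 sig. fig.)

Since E < U the interior solution is evanescent with decay constant κ = √(2m(U − E))/ℏ = 1.703.
κa = 3.781, sinh(κa) = 21.91.
The exact tunnelling result is T⁻¹ = 1 + U² sinh²(κa) / [4E(U − E)] = 486.5, so T = 0.00206.

T = 0.00206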